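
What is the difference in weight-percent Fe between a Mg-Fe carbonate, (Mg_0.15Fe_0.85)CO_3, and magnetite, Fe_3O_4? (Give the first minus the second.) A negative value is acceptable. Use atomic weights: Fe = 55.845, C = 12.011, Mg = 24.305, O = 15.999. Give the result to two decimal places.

First mineral: 47.468 g Fe in 111.122 g formula = 42.72 wt% Fe.
Second mineral: 167.535 g Fe in 231.531 g formula = 72.36 wt% Fe.
42.72% − 72.36% gives a difference of -29.64 percentage points.

-29.64 percentage points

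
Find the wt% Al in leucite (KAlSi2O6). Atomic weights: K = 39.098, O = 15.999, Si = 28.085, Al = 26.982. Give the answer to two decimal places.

Molar mass of KAlSi2O6: 1×39.098 + 1×26.982 + 2×28.085 + 6×15.999 = 218.244 g/mol.
Mass of Al per formula unit: 1 × 26.982 = 26.982 g.
Weight fraction Al = 26.982 / 218.244 = 0.1236.

12.36 weight percent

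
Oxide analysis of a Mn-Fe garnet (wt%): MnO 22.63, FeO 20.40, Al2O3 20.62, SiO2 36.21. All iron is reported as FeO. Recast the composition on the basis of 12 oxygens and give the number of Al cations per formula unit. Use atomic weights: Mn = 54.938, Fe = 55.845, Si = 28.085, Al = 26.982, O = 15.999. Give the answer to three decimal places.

2.010 Al apfu

22.63 wt% MnO ÷ 70.937 g/mol = 0.31902 mol, giving 0.31902 Mn and 0.31902 O.
20.40 wt% FeO ÷ 71.844 g/mol = 0.28395 mol, giving 0.28395 Fe and 0.28395 O.
20.62 wt% Al2O3 ÷ 101.961 g/mol = 0.20223 mol, giving 0.40446 Al and 0.60669 O.
36.21 wt% SiO2 ÷ 60.083 g/mol = 0.60267 mol, giving 0.60267 Si and 1.20534 O.
Oxygen sums to 2.41500; scaling by 12/2.41500 = 4.96894 puts the formula on 12 O.
Al: 0.40446 × 4.96894 = 2.010 atoms per formula unit.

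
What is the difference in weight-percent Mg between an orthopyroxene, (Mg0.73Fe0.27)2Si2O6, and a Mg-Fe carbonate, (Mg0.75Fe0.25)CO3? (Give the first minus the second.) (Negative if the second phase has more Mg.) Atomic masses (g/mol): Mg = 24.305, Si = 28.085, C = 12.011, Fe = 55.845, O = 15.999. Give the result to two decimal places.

-3.48 percentage points

First mineral: 35.485 g Mg in 217.806 g formula = 16.29 wt% Mg.
Second mineral: 18.229 g Mg in 92.198 g formula = 19.77 wt% Mg.
16.29% − 19.77% gives a difference of -3.48 percentage points.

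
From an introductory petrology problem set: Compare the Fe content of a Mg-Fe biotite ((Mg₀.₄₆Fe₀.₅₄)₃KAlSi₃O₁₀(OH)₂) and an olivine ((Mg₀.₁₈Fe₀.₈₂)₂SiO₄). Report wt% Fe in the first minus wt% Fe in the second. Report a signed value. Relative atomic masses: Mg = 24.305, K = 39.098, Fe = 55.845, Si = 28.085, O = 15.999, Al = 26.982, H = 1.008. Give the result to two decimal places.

M((Mg₀.₄₆Fe₀.₅₄)₃KAlSi₃O₁₀(OH)₂) = 468.349 g/mol, so wt% Fe = 90.469/468.349 × 100 = 19.32%.
M((Mg₀.₁₈Fe₀.₈₂)₂SiO₄) = 192.417 g/mol, so wt% Fe = 91.586/192.417 × 100 = 47.60%.
19.32 − 47.60 = -28.28 pp.

-28.28 percentage points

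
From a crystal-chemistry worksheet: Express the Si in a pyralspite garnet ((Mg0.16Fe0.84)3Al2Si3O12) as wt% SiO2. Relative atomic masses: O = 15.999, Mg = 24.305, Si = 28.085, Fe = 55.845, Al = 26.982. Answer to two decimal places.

37.35 wt%

Molar mass of (Mg0.16Fe0.84)3Al2Si3O12 = 0.48*24.305 + 2.52*55.845 + 2*26.982 + 3*28.085 + 12*15.999 = 482.603 g/mol.
Each formula unit contains 3 Si, equivalent to 3/1 = 3.0000 mol SiO2.
M(SiO2) = 1×28.085 + 2×15.999 = 60.083 g/mol.
Mass of SiO2 per formula unit = 3.0000 × 60.083 = 180.249 g.
SiO2 wt% = 180.249 / 482.603 × 100 = 37.35%.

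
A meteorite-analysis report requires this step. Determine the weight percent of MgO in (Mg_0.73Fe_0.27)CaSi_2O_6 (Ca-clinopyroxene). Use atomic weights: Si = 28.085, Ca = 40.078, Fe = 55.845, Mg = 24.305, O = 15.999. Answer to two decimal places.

13.07 wt%

Formula mass = 225.063 g/mol.
0.73 Mg → 0.7300 mol MgO per formula unit; M(MgO) = 40.304, so MgO mass = 29.422 g.
29.422/225.063 × 100 = 13.07 wt%.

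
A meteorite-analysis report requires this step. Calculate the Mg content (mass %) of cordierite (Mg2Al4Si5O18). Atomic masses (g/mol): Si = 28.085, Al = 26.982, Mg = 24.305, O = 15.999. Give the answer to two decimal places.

8.31 mass %

Formula mass = 2×24.305 + 4×26.982 + 5×28.085 + 18×15.999 = 584.945 g/mol, of which 48.610 g is Mg.
So Mg makes up 48.610/584.945 = 0.0831 of the mass, i.e. 8.31%.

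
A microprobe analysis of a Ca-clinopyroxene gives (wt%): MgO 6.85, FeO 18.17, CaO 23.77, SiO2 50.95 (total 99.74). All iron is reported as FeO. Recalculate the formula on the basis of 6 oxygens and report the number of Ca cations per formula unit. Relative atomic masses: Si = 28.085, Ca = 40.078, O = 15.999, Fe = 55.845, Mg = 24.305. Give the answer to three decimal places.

6.85 wt% MgO ÷ 40.304 g/mol = 0.16996 mol, giving 0.16996 Mg and 0.16996 O.
18.17 wt% FeO ÷ 71.844 g/mol = 0.25291 mol, giving 0.25291 Fe and 0.25291 O.
23.77 wt% CaO ÷ 56.077 g/mol = 0.42388 mol, giving 0.42388 Ca and 0.42388 O.
50.95 wt% SiO2 ÷ 60.083 g/mol = 0.84799 mol, giving 0.84799 Si and 1.69598 O.
Oxygen sums to 2.54273; scaling by 6/2.54273 = 2.35967 puts the formula on 6 O.
Ca: 0.42388 × 2.35967 = 1.000 atoms per formula unit.

1.000 Ca apfu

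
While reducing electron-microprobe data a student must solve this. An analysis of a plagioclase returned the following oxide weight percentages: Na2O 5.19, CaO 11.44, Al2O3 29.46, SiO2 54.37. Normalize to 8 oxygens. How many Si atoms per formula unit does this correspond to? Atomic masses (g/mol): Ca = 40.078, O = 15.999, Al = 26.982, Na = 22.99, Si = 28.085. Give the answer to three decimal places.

Na2O (M=61.979): mol = 0.08374; Na = 0.16748, O = 0.08374.
CaO (M=56.077): mol = 0.20401; Ca = 0.20401, O = 0.20401.
Al2O3 (M=101.961): mol = 0.28893; Al = 0.57786, O = 0.86679.
SiO2 (M=60.083): mol = 0.90491; Si = 0.90491, O = 1.80982.
ΣO = 2.96436; factor = 8/ΣO = 2.69873.
Si apfu = 0.90491 × 2.69873 = 2.442.

2.442 Si apfu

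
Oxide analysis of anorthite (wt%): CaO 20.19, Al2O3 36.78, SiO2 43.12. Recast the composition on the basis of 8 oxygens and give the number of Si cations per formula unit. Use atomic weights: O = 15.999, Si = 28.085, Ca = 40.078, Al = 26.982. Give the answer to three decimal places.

1.995 Si apfu

CaO: 20.19/56.077 = 0.36004 mol → 0.36004 mol Ca, 0.36004 mol O.
Al2O3: 36.78/101.961 = 0.36073 mol → 0.72146 mol Al, 1.08219 mol O.
SiO2: 43.12/60.083 = 0.71767 mol → 0.71767 mol Si, 1.43534 mol O.
Total oxygen = 2.87757 mol. Normalization factor = 8/2.87757 = 2.78012.
Si per 8 O = 0.71767 × 2.78012 = 1.995.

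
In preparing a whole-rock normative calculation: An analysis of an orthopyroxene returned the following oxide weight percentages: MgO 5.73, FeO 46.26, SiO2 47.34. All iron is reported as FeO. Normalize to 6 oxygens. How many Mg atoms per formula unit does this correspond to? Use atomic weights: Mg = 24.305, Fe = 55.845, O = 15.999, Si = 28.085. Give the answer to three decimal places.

MgO: 5.73/40.304 = 0.14217 mol → 0.14217 mol Mg, 0.14217 mol O.
FeO: 46.26/71.844 = 0.64390 mol → 0.64390 mol Fe, 0.64390 mol O.
SiO2: 47.34/60.083 = 0.78791 mol → 0.78791 mol Si, 1.57582 mol O.
Total oxygen = 2.36189 mol. Normalization factor = 6/2.36189 = 2.54034.
Mg per 6 O = 0.14217 × 2.54034 = 0.361.

0.361 Mg apfu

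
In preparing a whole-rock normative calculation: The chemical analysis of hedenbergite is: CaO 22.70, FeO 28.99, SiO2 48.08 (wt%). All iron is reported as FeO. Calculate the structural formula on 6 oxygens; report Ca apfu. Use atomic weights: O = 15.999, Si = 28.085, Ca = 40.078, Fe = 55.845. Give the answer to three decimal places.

CaO: 22.70/56.077 = 0.40480 mol → 0.40480 mol Ca, 0.40480 mol O.
FeO: 28.99/71.844 = 0.40351 mol → 0.40351 mol Fe, 0.40351 mol O.
SiO2: 48.08/60.083 = 0.80023 mol → 0.80023 mol Si, 1.60046 mol O.
Total oxygen = 2.40877 mol. Normalization factor = 6/2.40877 = 2.49090.
Ca per 6 O = 0.40480 × 2.49090 = 1.008.

1.008 Ca apfu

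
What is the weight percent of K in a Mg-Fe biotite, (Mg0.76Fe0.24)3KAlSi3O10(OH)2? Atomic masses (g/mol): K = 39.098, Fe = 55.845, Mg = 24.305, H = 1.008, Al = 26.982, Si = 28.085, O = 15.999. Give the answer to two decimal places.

M((Mg0.76Fe0.24)3KAlSi3O10(OH)2) = 439.963 g/mol.
K contributes 1 × 39.098 = 39.098 g per mole.
39.098/439.963 = 0.0889 → 8.89%.

8.89 wt%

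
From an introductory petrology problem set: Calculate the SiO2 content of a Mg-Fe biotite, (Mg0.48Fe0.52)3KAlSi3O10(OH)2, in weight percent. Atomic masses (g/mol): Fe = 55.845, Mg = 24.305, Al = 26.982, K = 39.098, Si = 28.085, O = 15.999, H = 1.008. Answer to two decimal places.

Molar mass of (Mg0.48Fe0.52)3KAlSi3O10(OH)2 = 1.44*24.305 + 1.56*55.845 + 1*39.098 + 1*26.982 + 3*28.085 + 12*15.999 + 2*1.008 = 466.456 g/mol.
Each formula unit contains 3 Si, equivalent to 3/1 = 3.0000 mol SiO2.
M(SiO2) = 1×28.085 + 2×15.999 = 60.083 g/mol.
Mass of SiO2 per formula unit = 3.0000 × 60.083 = 180.249 g.
SiO2 wt% = 180.249 / 466.456 × 100 = 38.64%.

38.64 wt%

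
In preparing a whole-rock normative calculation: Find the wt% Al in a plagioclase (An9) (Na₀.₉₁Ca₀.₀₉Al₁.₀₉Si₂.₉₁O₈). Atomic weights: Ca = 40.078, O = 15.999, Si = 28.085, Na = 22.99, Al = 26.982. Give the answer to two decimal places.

11.15 weight percent

Formula mass = 0.91×22.99 + 0.09×40.078 + 1.09×26.982 + 2.91×28.085 + 8×15.999 = 263.658 g/mol, of which 29.410 g is Al.
So Al makes up 29.410/263.658 = 0.1115 of the mass, i.e. 11.15%.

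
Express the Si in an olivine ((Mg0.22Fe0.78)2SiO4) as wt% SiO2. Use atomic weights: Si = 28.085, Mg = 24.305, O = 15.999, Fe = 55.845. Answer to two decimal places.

Molar mass of (Mg0.22Fe0.78)2SiO4 = 0.44·24.305 + 1.56·55.845 + 1·28.085 + 4·15.999 = 189.893 g/mol.
Each formula unit contains 1 Si, equivalent to 1/1 = 1.0000 mol SiO2.
M(SiO2) = 1×28.085 + 2×15.999 = 60.083 g/mol.
Mass of SiO2 per formula unit = 1.0000 × 60.083 = 60.083 g.
SiO2 wt% = 60.083 / 189.893 × 100 = 31.64%.

31.64 wt%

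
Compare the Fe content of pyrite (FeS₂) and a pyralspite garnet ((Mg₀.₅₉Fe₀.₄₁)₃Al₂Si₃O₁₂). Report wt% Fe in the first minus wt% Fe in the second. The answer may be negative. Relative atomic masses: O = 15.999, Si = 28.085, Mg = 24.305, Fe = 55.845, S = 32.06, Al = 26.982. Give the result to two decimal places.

M(FeS₂) = 119.965 g/mol, so wt% Fe = 55.845/119.965 × 100 = 46.55%.
M((Mg₀.₅₉Fe₀.₄₁)₃Al₂Si₃O₁₂) = 441.916 g/mol, so wt% Fe = 68.689/441.916 × 100 = 15.54%.
46.55 − 15.54 = 31.01 pp.

31.01 percentage points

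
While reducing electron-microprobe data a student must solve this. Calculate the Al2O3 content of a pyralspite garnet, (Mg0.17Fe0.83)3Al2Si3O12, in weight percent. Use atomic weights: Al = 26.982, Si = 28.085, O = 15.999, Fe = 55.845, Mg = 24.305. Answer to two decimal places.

21.17 wt%

M((Mg0.17Fe0.83)3Al2Si3O12) = 481.657 g/mol; M(Al2O3) = 101.961 g/mol.
Moles Al2O3 per formula unit = 2 Al ÷ 2 = 1.0000.
Al2O3 fraction = (1.0000 × 101.961) / 481.657 = 101.961/481.657 = 0.2117.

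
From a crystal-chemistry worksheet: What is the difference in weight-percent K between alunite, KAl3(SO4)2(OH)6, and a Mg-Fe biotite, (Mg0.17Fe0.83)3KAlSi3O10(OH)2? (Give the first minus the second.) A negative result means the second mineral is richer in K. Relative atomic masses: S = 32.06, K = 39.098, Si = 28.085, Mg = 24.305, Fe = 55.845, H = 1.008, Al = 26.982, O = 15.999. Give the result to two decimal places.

M(KAl3(SO4)2(OH)6) = 414.198 g/mol, so wt% K = 39.098/414.198 × 100 = 9.44%.
M((Mg0.17Fe0.83)3KAlSi3O10(OH)2) = 495.789 g/mol, so wt% K = 39.098/495.789 × 100 = 7.89%.
9.44 − 7.89 = 1.55 pp.

1.55 percentage points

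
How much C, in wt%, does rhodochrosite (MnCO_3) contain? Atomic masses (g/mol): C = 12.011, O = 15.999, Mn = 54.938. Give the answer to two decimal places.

10.45 wt%

Molar mass of MnCO_3: 1×54.938 + 1×12.011 + 3×15.999 = 114.946 g/mol.
Mass of C per formula unit: 1 × 12.011 = 12.011 g.
Weight fraction C = 12.011 / 114.946 = 0.1045.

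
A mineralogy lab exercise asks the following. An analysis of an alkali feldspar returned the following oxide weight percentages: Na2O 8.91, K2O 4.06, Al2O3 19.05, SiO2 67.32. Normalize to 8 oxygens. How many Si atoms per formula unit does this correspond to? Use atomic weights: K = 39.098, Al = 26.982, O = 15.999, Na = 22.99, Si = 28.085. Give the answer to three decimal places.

8.91 wt% Na2O ÷ 61.979 g/mol = 0.14376 mol, giving 0.28752 Na and 0.14376 O.
4.06 wt% K2O ÷ 94.195 g/mol = 0.04310 mol, giving 0.08620 K and 0.04310 O.
19.05 wt% Al2O3 ÷ 101.961 g/mol = 0.18684 mol, giving 0.37368 Al and 0.56052 O.
67.32 wt% SiO2 ÷ 60.083 g/mol = 1.12045 mol, giving 1.12045 Si and 2.24090 O.
Oxygen sums to 2.98828; scaling by 8/2.98828 = 2.67713 puts the formula on 8 O.
Si: 1.12045 × 2.67713 = 3.000 atoms per formula unit.

3.000 Si apfu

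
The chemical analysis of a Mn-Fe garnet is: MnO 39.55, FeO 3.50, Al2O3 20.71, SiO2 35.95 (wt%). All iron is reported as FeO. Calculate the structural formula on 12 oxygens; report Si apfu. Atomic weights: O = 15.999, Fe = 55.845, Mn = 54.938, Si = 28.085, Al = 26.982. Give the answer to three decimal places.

2.976 Si apfu

MnO: 39.55/70.937 = 0.55754 mol → 0.55754 mol Mn, 0.55754 mol O.
FeO: 3.50/71.844 = 0.04872 mol → 0.04872 mol Fe, 0.04872 mol O.
Al2O3: 20.71/101.961 = 0.20312 mol → 0.40624 mol Al, 0.60936 mol O.
SiO2: 35.95/60.083 = 0.59834 mol → 0.59834 mol Si, 1.19668 mol O.
Total oxygen = 2.41230 mol. Normalization factor = 12/2.41230 = 4.97451.
Si per 12 O = 0.59834 × 4.97451 = 2.976.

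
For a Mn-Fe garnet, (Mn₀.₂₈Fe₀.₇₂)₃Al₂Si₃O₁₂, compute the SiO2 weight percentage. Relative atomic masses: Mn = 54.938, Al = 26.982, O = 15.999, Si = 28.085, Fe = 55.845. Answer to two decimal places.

36.27 wt%

Molar mass of (Mn₀.₂₈Fe₀.₇₂)₃Al₂Si₃O₁₂ = 0.84*54.938 + 2.16*55.845 + 2*26.982 + 3*28.085 + 12*15.999 = 496.980 g/mol.
Each formula unit contains 3 Si, equivalent to 3/1 = 3.0000 mol SiO2.
M(SiO2) = 1×28.085 + 2×15.999 = 60.083 g/mol.
Mass of SiO2 per formula unit = 3.0000 × 60.083 = 180.249 g.
SiO2 wt% = 180.249 / 496.980 × 100 = 36.27%.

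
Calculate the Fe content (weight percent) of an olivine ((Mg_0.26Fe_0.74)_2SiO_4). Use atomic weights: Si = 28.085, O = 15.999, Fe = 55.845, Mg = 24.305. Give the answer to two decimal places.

44.11 weight percent

M((Mg_0.26Fe_0.74)_2SiO_4) = 187.370 g/mol.
Fe contributes 1.48 × 55.845 = 82.651 g per mole.
82.651/187.370 = 0.4411 → 44.11%.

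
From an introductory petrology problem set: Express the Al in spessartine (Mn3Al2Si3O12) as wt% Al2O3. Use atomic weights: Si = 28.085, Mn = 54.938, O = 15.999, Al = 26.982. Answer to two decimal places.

Molar mass of Mn3Al2Si3O12 = 3·54.938 + 2·26.982 + 3·28.085 + 12·15.999 = 495.021 g/mol.
Each formula unit contains 2 Al, equivalent to 2/2 = 1.0000 mol Al2O3.
M(Al2O3) = 2×26.982 + 3×15.999 = 101.961 g/mol.
Mass of Al2O3 per formula unit = 1.0000 × 101.961 = 101.961 g.
Al2O3 wt% = 101.961 / 495.021 × 100 = 20.60%.

20.60 wt%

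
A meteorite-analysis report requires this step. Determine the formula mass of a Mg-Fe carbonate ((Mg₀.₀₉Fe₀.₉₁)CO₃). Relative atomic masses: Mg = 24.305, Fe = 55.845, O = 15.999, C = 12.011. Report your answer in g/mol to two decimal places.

113.01 g/mol

M = 0.09·24.305 + 0.91·55.845 + 1·12.011 + 3·15.999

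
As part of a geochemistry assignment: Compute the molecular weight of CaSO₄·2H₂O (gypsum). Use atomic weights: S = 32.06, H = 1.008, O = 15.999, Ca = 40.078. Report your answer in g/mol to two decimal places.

172.16 g/mol

Ca: 1 × 40.078 = 40.0780
S: 1 × 32.06 = 32.0600
O: 6 × 15.999 = 95.9940
H: 4 × 1.008 = 4.0320
Summing the contributions gives the formula mass.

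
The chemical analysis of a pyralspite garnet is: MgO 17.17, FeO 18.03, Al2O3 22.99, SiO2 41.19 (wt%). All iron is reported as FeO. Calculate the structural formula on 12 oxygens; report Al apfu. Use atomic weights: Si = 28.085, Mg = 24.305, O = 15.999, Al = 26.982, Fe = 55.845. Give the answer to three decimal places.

MgO (M=40.304): mol = 0.42601; Mg = 0.42601, O = 0.42601.
FeO (M=71.844): mol = 0.25096; Fe = 0.25096, O = 0.25096.
Al2O3 (M=101.961): mol = 0.22548; Al = 0.45096, O = 0.67644.
SiO2 (M=60.083): mol = 0.68555; Si = 0.68555, O = 1.37110.
ΣO = 2.72451; factor = 12/ΣO = 4.40446.
Al apfu = 0.45096 × 4.40446 = 1.986.

1.986 Al apfu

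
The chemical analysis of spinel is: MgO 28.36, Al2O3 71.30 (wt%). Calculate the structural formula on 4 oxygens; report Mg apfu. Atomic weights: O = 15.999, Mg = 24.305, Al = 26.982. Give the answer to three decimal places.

1.005 Mg apfu

MgO (M=40.304): mol = 0.70365; Mg = 0.70365, O = 0.70365.
Al2O3 (M=101.961): mol = 0.69929; Al = 1.39858, O = 2.09787.
ΣO = 2.80152; factor = 4/ΣO = 1.42780.
Mg apfu = 0.70365 × 1.42780 = 1.005.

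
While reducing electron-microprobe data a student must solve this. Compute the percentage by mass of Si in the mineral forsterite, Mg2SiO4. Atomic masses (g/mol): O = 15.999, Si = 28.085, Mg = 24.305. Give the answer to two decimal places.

Formula mass = 2·24.305 + 1·28.085 + 4·15.999 = 140.691 g/mol, of which 28.085 g is Si.
So Si makes up 28.085/140.691 = 0.1996 of the mass, i.e. 19.96%.

19.96 mass %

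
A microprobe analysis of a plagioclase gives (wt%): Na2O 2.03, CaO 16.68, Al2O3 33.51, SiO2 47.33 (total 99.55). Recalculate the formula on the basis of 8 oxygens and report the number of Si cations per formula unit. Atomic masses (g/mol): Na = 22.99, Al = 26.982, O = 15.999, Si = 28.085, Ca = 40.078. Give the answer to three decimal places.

Na2O (M=61.979): mol = 0.03275; Na = 0.06550, O = 0.03275.
CaO (M=56.077): mol = 0.29745; Ca = 0.29745, O = 0.29745.
Al2O3 (M=101.961): mol = 0.32866; Al = 0.65732, O = 0.98598.
SiO2 (M=60.083): mol = 0.78774; Si = 0.78774, O = 1.57548.
ΣO = 2.89166; factor = 8/ΣO = 2.76658.
Si apfu = 0.78774 × 2.76658 = 2.179.

2.179 Si apfu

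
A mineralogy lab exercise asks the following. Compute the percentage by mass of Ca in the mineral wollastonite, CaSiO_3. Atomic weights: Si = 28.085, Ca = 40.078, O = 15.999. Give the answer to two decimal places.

34.50 weight percent

Formula mass = 1*40.078 + 1*28.085 + 3*15.999 = 116.160 g/mol, of which 40.078 g is Ca.
So Ca makes up 40.078/116.160 = 0.3450 of the mass, i.e. 34.50%.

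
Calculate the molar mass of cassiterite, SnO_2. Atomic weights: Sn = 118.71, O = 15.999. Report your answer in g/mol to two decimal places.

150.71 g/mol

The formula mass is the sum 1·118.71 + 2·15.999.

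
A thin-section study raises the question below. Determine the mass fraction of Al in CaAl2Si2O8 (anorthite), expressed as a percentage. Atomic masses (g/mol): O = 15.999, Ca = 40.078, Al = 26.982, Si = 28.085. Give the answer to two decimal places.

M(CaAl2Si2O8) = 278.204 g/mol.
Al contributes 2 × 26.982 = 53.964 g per mole.
53.964/278.204 = 0.1940 → 19.40%.

19.40 mass %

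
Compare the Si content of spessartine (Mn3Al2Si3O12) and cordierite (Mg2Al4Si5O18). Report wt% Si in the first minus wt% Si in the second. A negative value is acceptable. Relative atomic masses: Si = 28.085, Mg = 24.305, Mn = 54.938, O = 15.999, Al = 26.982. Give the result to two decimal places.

-6.99 percentage points

First mineral: 84.255 g Si in 495.021 g formula = 17.02 wt% Si.
Second mineral: 140.425 g Si in 584.945 g formula = 24.01 wt% Si.
17.02% − 24.01% gives a difference of -6.99 percentage points.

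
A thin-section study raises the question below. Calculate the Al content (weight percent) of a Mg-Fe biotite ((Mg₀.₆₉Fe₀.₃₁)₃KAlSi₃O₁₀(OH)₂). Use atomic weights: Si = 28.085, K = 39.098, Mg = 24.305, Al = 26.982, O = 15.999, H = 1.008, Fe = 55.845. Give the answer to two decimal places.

Formula mass = 2.07·24.305 + 0.93·55.845 + 1·39.098 + 1·26.982 + 3·28.085 + 12·15.999 + 2·1.008 = 446.586 g/mol, of which 26.982 g is Al.
So Al makes up 26.982/446.586 = 0.0604 of the mass, i.e. 6.04%.

6.04 weight percent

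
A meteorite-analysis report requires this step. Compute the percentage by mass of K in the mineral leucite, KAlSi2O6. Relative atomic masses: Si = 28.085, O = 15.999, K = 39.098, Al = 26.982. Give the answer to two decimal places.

17.91 weight percent

Formula mass = 1·39.098 + 1·26.982 + 2·28.085 + 6·15.999 = 218.244 g/mol, of which 39.098 g is K.
So K makes up 39.098/218.244 = 0.1791 of the mass, i.e. 17.91%.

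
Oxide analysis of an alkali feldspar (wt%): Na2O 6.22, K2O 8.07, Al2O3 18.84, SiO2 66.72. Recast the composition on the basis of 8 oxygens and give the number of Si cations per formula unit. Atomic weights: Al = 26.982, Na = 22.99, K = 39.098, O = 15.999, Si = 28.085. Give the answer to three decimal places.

3.000 Si apfu

Na2O: 6.22/61.979 = 0.10036 mol → 0.20072 mol Na, 0.10036 mol O.
K2O: 8.07/94.195 = 0.08567 mol → 0.17134 mol K, 0.08567 mol O.
Al2O3: 18.84/101.961 = 0.18478 mol → 0.36956 mol Al, 0.55434 mol O.
SiO2: 66.72/60.083 = 1.11046 mol → 1.11046 mol Si, 2.22092 mol O.
Total oxygen = 2.96129 mol. Normalization factor = 8/2.96129 = 2.70153.
Si per 8 O = 1.11046 × 2.70153 = 3.000.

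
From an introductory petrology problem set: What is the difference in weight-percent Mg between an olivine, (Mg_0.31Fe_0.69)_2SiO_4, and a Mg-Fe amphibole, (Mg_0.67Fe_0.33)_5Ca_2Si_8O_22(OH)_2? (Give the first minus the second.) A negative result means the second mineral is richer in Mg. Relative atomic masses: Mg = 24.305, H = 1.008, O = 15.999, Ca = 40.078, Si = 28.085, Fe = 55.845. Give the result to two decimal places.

-1.24 percentage points

Mg in (Mg_0.31Fe_0.69)_2SiO_4: molar mass 184.216 g/mol; 0.62×24.305 = 15.069 g → 8.18 wt%.
Mg in (Mg_0.67Fe_0.33)_5Ca_2Si_8O_22(OH)_2: molar mass 864.394 g/mol; 3.35×24.305 = 81.422 g → 9.42 wt%.
Difference = 8.18 − 9.42 = -1.24 percentage points.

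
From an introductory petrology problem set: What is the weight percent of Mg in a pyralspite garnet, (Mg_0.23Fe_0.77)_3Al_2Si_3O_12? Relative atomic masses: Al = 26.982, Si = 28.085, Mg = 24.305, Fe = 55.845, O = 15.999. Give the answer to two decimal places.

3.52 mass %

Molar mass of (Mg_0.23Fe_0.77)_3Al_2Si_3O_12: 0.69*24.305 + 2.31*55.845 + 2*26.982 + 3*28.085 + 12*15.999 = 475.979 g/mol.
Mass of Mg per formula unit: 0.69 × 24.305 = 16.770 g.
Weight fraction Mg = 16.770 / 475.979 = 0.0352.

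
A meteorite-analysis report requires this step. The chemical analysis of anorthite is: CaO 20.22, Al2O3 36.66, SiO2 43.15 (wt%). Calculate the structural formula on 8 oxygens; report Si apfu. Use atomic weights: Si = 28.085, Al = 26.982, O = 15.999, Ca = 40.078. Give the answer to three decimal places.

CaO (M=56.077): mol = 0.36058; Ca = 0.36058, O = 0.36058.
Al2O3 (M=101.961): mol = 0.35955; Al = 0.71910, O = 1.07865.
SiO2 (M=60.083): mol = 0.71817; Si = 0.71817, O = 1.43634.
ΣO = 2.87557; factor = 8/ΣO = 2.78206.
Si apfu = 0.71817 × 2.78206 = 1.998.

1.998 Si apfu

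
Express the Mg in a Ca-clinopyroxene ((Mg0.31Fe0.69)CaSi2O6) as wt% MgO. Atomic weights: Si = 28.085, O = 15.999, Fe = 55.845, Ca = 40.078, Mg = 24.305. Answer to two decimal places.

Molar mass of (Mg0.31Fe0.69)CaSi2O6 = 0.31*24.305 + 0.69*55.845 + 1*40.078 + 2*28.085 + 6*15.999 = 238.310 g/mol.
Each formula unit contains 0.31 Mg, equivalent to 0.31/1 = 0.3100 mol MgO.
M(MgO) = 1×24.305 + 1×15.999 = 40.304 g/mol.
Mass of MgO per formula unit = 0.3100 × 40.304 = 12.494 g.
MgO wt% = 12.494 / 238.310 × 100 = 5.24%.

5.24 wt%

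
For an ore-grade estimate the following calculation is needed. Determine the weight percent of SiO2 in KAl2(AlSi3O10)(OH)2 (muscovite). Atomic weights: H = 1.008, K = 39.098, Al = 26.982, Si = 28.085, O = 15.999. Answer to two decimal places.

Formula mass = 398.303 g/mol.
3 Si → 3.0000 mol SiO2 per formula unit; M(SiO2) = 60.083, so SiO2 mass = 180.249 g.
180.249/398.303 × 100 = 45.25 wt%.

45.25 wt%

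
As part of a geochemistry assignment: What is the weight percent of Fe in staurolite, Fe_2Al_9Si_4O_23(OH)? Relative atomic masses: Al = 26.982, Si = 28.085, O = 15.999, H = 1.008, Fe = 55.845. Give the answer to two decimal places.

13.11 mass %

Molar mass of Fe_2Al_9Si_4O_23(OH): 2×55.845 + 9×26.982 + 4×28.085 + 24×15.999 + 1×1.008 = 851.852 g/mol.
Mass of Fe per formula unit: 2 × 55.845 = 111.690 g.
Weight fraction Fe = 111.690 / 851.852 = 0.1311.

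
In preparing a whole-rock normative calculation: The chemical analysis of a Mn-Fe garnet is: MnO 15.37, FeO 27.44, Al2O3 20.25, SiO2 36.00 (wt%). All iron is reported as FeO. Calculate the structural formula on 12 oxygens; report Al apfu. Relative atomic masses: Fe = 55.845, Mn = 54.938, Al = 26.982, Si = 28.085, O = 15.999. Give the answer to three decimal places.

15.37 wt% MnO ÷ 70.937 g/mol = 0.21667 mol, giving 0.21667 Mn and 0.21667 O.
27.44 wt% FeO ÷ 71.844 g/mol = 0.38194 mol, giving 0.38194 Fe and 0.38194 O.
20.25 wt% Al2O3 ÷ 101.961 g/mol = 0.19861 mol, giving 0.39722 Al and 0.59583 O.
36.00 wt% SiO2 ÷ 60.083 g/mol = 0.59917 mol, giving 0.59917 Si and 1.19834 O.
Oxygen sums to 2.39278; scaling by 12/2.39278 = 5.01509 puts the formula on 12 O.
Al: 0.39722 × 5.01509 = 1.992 atoms per formula unit.

1.992 Al apfu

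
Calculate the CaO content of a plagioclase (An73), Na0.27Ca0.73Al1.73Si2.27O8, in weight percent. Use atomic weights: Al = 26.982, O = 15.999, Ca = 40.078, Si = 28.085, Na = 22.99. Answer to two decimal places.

14.95 wt%

Formula mass = 273.888 g/mol.
0.73 Ca → 0.7300 mol CaO per formula unit; M(CaO) = 56.077, so CaO mass = 40.936 g.
40.936/273.888 × 100 = 14.95 wt%.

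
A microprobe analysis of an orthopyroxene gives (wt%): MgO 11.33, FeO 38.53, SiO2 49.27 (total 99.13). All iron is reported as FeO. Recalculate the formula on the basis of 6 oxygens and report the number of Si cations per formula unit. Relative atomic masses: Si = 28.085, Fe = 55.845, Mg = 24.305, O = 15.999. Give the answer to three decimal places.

11.33 wt% MgO ÷ 40.304 g/mol = 0.28111 mol, giving 0.28111 Mg and 0.28111 O.
38.53 wt% FeO ÷ 71.844 g/mol = 0.53630 mol, giving 0.53630 Fe and 0.53630 O.
49.27 wt% SiO2 ÷ 60.083 g/mol = 0.82003 mol, giving 0.82003 Si and 1.64006 O.
Oxygen sums to 2.45747; scaling by 6/2.45747 = 2.44154 puts the formula on 6 O.
Si: 0.82003 × 2.44154 = 2.002 atoms per formula unit.

2.002 Si apfu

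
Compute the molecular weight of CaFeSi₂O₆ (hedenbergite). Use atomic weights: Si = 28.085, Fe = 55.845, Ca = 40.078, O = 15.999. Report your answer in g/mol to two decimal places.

M = 1(40.078) + 1(55.845) + 2(28.085) + 6(15.999)

248.09 g/mol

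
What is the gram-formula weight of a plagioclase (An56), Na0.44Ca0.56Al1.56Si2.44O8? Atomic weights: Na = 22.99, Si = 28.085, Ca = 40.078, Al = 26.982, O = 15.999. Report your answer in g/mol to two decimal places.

M = 0.44(22.99) + 0.56(40.078) + 1.56(26.982) + 2.44(28.085) + 8(15.999)

271.17 g/mol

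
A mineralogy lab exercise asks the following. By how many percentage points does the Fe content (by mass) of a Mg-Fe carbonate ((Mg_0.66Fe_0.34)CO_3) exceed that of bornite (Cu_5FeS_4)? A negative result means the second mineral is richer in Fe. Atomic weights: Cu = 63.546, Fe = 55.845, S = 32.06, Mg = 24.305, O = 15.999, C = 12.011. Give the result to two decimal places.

First mineral: 18.987 g Fe in 95.037 g formula = 19.98 wt% Fe.
Second mineral: 55.845 g Fe in 501.815 g formula = 11.13 wt% Fe.
19.98% − 11.13% gives a difference of 8.85 percentage points.

8.85 percentage points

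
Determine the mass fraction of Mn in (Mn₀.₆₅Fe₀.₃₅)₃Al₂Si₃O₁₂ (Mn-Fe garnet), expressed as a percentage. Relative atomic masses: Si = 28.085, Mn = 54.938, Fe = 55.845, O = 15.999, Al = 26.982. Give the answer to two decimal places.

Molar mass of (Mn₀.₆₅Fe₀.₃₅)₃Al₂Si₃O₁₂: 1.95×54.938 + 1.05×55.845 + 2×26.982 + 3×28.085 + 12×15.999 = 495.973 g/mol.
Mass of Mn per formula unit: 1.95 × 54.938 = 107.129 g.
Weight fraction Mn = 107.129 / 495.973 = 0.2160.

21.60 weight percent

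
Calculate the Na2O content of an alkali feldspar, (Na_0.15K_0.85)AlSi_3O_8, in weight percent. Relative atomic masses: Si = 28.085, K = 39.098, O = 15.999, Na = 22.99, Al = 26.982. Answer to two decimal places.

Molar mass of (Na_0.15K_0.85)AlSi_3O_8 = 0.15×22.99 + 0.85×39.098 + 1×26.982 + 3×28.085 + 8×15.999 = 275.911 g/mol.
Each formula unit contains 0.15 Na, equivalent to 0.15/2 = 0.0750 mol Na2O.
M(Na2O) = 2×22.99 + 1×15.999 = 61.979 g/mol.
Mass of Na2O per formula unit = 0.0750 × 61.979 = 4.648 g.
Na2O wt% = 4.648 / 275.911 × 100 = 1.68%.

1.68 wt%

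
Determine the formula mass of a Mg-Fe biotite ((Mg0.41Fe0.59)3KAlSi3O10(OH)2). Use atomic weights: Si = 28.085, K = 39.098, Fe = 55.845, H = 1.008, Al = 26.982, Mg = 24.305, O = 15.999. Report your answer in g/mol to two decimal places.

M = 1.23·24.305 + 1.77·55.845 + 1·39.098 + 1·26.982 + 3·28.085 + 12·15.999 + 2·1.008

473.08 g/mol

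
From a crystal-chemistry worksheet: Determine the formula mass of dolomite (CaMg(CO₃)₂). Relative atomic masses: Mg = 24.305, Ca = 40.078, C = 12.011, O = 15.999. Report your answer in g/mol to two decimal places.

The formula mass is the sum 1*40.078 + 1*24.305 + 2*12.011 + 6*15.999.

184.40 g/mol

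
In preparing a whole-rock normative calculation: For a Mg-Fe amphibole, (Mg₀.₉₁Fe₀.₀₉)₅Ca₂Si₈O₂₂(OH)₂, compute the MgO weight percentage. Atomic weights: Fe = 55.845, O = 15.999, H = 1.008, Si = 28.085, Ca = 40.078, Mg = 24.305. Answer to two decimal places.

M((Mg₀.₉₁Fe₀.₀₉)₅Ca₂Si₈O₂₂(OH)₂) = 826.546 g/mol; M(MgO) = 40.304 g/mol.
Moles MgO per formula unit = 4.55 Mg ÷ 1 = 4.5500.
MgO fraction = (4.5500 × 40.304) / 826.546 = 183.383/826.546 = 0.2219.

22.19 wt%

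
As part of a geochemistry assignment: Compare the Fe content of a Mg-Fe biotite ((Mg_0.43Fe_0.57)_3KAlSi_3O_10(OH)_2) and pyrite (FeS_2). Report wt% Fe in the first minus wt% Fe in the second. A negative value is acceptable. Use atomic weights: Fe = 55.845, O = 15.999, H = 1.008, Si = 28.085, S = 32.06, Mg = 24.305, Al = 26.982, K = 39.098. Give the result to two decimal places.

-26.28 percentage points

First mineral: 95.495 g Fe in 471.187 g formula = 20.27 wt% Fe.
Second mineral: 55.845 g Fe in 119.965 g formula = 46.55 wt% Fe.
20.27% − 46.55% gives a difference of -26.28 percentage points.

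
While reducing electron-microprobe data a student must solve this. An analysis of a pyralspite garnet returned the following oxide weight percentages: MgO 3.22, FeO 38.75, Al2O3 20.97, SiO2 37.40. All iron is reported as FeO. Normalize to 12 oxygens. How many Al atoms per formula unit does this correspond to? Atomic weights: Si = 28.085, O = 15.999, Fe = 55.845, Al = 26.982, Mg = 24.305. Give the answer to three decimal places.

1.989 Al apfu

MgO: 3.22/40.304 = 0.07989 mol → 0.07989 mol Mg, 0.07989 mol O.
FeO: 38.75/71.844 = 0.53936 mol → 0.53936 mol Fe, 0.53936 mol O.
Al2O3: 20.97/101.961 = 0.20567 mol → 0.41134 mol Al, 0.61701 mol O.
SiO2: 37.40/60.083 = 0.62247 mol → 0.62247 mol Si, 1.24494 mol O.
Total oxygen = 2.48120 mol. Normalization factor = 12/2.48120 = 4.83637.
Al per 12 O = 0.41134 × 4.83637 = 1.989.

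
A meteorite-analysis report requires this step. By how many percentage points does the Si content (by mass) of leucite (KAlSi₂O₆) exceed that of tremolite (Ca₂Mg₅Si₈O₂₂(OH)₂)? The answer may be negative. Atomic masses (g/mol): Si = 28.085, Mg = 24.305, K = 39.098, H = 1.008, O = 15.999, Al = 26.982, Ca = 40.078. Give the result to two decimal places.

Si in KAlSi₂O₆: molar mass 218.244 g/mol; 2×28.085 = 56.170 g → 25.74 wt%.
Si in Ca₂Mg₅Si₈O₂₂(OH)₂: molar mass 812.353 g/mol; 8×28.085 = 224.680 g → 27.66 wt%.
Difference = 25.74 − 27.66 = -1.92 percentage points.

-1.92 percentage points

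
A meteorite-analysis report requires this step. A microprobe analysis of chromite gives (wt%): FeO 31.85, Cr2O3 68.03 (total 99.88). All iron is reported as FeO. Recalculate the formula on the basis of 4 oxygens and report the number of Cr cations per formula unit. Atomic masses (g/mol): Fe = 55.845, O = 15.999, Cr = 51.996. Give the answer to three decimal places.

2.005 Cr apfu

FeO (M=71.844): mol = 0.44332; Fe = 0.44332, O = 0.44332.
Cr2O3 (M=151.989): mol = 0.44760; Cr = 0.89520, O = 1.34280.
ΣO = 1.78612; factor = 4/ΣO = 2.23949.
Cr apfu = 0.89520 × 2.23949 = 2.005.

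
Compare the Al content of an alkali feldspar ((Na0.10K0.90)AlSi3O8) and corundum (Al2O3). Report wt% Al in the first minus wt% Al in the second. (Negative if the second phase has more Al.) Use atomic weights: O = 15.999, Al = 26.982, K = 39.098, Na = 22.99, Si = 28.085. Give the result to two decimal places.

First mineral: 26.982 g Al in 276.716 g formula = 9.75 wt% Al.
Second mineral: 53.964 g Al in 101.961 g formula = 52.93 wt% Al.
9.75% − 52.93% gives a difference of -43.18 percentage points.

-43.18 percentage points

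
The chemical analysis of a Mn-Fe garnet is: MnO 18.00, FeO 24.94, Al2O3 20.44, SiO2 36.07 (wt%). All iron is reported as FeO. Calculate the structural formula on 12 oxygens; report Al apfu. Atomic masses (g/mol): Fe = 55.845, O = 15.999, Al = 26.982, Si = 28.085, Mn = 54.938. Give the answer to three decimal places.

2.002 Al apfu

18.00 wt% MnO ÷ 70.937 g/mol = 0.25375 mol, giving 0.25375 Mn and 0.25375 O.
24.94 wt% FeO ÷ 71.844 g/mol = 0.34714 mol, giving 0.34714 Fe and 0.34714 O.
20.44 wt% Al2O3 ÷ 101.961 g/mol = 0.20047 mol, giving 0.40094 Al and 0.60141 O.
36.07 wt% SiO2 ÷ 60.083 g/mol = 0.60034 mol, giving 0.60034 Si and 1.20068 O.
Oxygen sums to 2.40298; scaling by 12/2.40298 = 4.99380 puts the formula on 12 O.
Al: 0.40094 × 4.99380 = 2.002 atoms per formula unit.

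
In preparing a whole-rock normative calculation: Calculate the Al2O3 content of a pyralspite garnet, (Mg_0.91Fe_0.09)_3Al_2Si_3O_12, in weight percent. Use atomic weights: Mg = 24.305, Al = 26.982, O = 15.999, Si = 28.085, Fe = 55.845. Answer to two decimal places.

24.77 wt%

M((Mg_0.91Fe_0.09)_3Al_2Si_3O_12) = 411.638 g/mol; M(Al2O3) = 101.961 g/mol.
Moles Al2O3 per formula unit = 2 Al ÷ 2 = 1.0000.
Al2O3 fraction = (1.0000 × 101.961) / 411.638 = 101.961/411.638 = 0.2477.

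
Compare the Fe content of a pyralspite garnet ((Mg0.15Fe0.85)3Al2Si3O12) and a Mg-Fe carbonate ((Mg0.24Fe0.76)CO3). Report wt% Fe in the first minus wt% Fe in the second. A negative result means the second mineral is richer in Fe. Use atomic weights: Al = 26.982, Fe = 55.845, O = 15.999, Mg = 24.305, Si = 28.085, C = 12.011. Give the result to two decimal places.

-9.75 percentage points

First mineral: 142.405 g Fe in 483.549 g formula = 29.45 wt% Fe.
Second mineral: 42.442 g Fe in 108.283 g formula = 39.20 wt% Fe.
29.45% − 39.20% gives a difference of -9.75 percentage points.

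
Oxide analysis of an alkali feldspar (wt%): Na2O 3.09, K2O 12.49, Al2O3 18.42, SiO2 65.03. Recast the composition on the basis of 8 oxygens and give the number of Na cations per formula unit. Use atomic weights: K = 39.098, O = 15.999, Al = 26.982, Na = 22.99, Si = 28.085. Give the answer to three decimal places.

Na2O: 3.09/61.979 = 0.04986 mol → 0.09972 mol Na, 0.04986 mol O.
K2O: 12.49/94.195 = 0.13260 mol → 0.26520 mol K, 0.13260 mol O.
Al2O3: 18.42/101.961 = 0.18066 mol → 0.36132 mol Al, 0.54198 mol O.
SiO2: 65.03/60.083 = 1.08234 mol → 1.08234 mol Si, 2.16468 mol O.
Total oxygen = 2.88912 mol. Normalization factor = 8/2.88912 = 2.76901.
Na per 8 O = 0.09972 × 2.76901 = 0.276.

0.276 Na apfu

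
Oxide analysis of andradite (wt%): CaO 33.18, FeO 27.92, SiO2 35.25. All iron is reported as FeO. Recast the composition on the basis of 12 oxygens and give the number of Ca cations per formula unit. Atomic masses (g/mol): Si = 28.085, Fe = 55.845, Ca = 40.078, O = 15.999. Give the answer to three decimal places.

CaO: 33.18/56.077 = 0.59169 mol → 0.59169 mol Ca, 0.59169 mol O.
FeO: 27.92/71.844 = 0.38862 mol → 0.38862 mol Fe, 0.38862 mol O.
SiO2: 35.25/60.083 = 0.58669 mol → 0.58669 mol Si, 1.17338 mol O.
Total oxygen = 2.15369 mol. Normalization factor = 12/2.15369 = 5.57183.
Ca per 12 O = 0.59169 × 5.57183 = 3.297.

3.297 Ca apfu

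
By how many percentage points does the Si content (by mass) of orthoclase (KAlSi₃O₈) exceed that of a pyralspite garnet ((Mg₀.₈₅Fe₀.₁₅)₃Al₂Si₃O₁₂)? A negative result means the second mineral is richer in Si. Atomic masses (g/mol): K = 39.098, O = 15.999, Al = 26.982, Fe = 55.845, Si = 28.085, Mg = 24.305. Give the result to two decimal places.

10.08 percentage points

First mineral: 84.255 g Si in 278.327 g formula = 30.27 wt% Si.
Second mineral: 84.255 g Si in 417.315 g formula = 20.19 wt% Si.
30.27% − 20.19% gives a difference of 10.08 percentage points.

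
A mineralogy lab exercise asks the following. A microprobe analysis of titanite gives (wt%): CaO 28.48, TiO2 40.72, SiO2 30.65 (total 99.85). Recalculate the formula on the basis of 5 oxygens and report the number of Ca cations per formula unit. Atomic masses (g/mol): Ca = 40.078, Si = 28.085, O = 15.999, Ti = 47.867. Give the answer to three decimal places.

CaO: 28.48/56.077 = 0.50787 mol → 0.50787 mol Ca, 0.50787 mol O.
TiO2: 40.72/79.865 = 0.50986 mol → 0.50986 mol Ti, 1.01972 mol O.
SiO2: 30.65/60.083 = 0.51013 mol → 0.51013 mol Si, 1.02026 mol O.
Total oxygen = 2.54785 mol. Normalization factor = 5/2.54785 = 1.96244.
Ca per 5 O = 0.50787 × 1.96244 = 0.997.

0.997 Ca apfu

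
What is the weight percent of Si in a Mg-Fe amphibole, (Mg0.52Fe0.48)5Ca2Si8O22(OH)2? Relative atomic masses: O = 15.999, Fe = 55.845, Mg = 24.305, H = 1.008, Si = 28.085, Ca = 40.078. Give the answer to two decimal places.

M((Mg0.52Fe0.48)5Ca2Si8O22(OH)2) = 888.049 g/mol.
Si contributes 8 × 28.085 = 224.680 g per mole.
224.680/888.049 = 0.2530 → 25.30%.

25.30 wt%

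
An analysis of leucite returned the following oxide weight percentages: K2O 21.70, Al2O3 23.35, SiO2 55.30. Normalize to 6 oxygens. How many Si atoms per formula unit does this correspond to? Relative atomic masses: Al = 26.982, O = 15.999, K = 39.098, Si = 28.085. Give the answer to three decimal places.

2.002 Si apfu

K2O: 21.70/94.195 = 0.23037 mol → 0.46074 mol K, 0.23037 mol O.
Al2O3: 23.35/101.961 = 0.22901 mol → 0.45802 mol Al, 0.68703 mol O.
SiO2: 55.30/60.083 = 0.92039 mol → 0.92039 mol Si, 1.84078 mol O.
Total oxygen = 2.75818 mol. Normalization factor = 6/2.75818 = 2.17535.
Si per 6 O = 0.92039 × 2.17535 = 2.002.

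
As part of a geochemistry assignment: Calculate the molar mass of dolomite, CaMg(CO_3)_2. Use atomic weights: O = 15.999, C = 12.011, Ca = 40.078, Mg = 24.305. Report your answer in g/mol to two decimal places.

184.40 g/mol

M = 1·40.078 + 1·24.305 + 2·12.011 + 6·15.999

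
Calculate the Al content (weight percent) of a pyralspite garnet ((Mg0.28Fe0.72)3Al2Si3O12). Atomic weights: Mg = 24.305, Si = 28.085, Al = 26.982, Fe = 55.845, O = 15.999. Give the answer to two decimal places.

M((Mg0.28Fe0.72)3Al2Si3O12) = 471.248 g/mol.
Al contributes 2 × 26.982 = 53.964 g per mole.
53.964/471.248 = 0.1145 → 11.45%.

11.45 weight percent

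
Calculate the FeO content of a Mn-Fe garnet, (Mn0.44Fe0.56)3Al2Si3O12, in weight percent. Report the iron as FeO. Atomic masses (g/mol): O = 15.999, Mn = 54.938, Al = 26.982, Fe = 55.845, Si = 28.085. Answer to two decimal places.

Molar mass of (Mn0.44Fe0.56)3Al2Si3O12 = 1.32·54.938 + 1.68·55.845 + 2·26.982 + 3·28.085 + 12·15.999 = 496.545 g/mol.
Each formula unit contains 1.68 Fe, equivalent to 1.68/1 = 1.6800 mol FeO.
M(FeO) = 1×55.845 + 1×15.999 = 71.844 g/mol.
Mass of FeO per formula unit = 1.6800 × 71.844 = 120.698 g.
FeO wt% = 120.698 / 496.545 × 100 = 24.31%.

24.31 wt%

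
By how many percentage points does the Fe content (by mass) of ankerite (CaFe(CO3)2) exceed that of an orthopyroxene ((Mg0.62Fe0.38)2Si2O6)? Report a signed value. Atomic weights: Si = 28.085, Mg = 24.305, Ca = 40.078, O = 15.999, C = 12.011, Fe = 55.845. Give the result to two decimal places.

First mineral: 55.845 g Fe in 215.939 g formula = 25.86 wt% Fe.
Second mineral: 42.442 g Fe in 224.744 g formula = 18.88 wt% Fe.
25.86% − 18.88% gives a difference of 6.98 percentage points.

6.98 percentage points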